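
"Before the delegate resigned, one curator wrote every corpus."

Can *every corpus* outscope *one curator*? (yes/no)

Neither queried DP is inside the adjunct, so the adjunct-island constraint does not apply.
Nothing blocks QR of the lower DP to a position above the higher one, so inverse scope is available.

Yes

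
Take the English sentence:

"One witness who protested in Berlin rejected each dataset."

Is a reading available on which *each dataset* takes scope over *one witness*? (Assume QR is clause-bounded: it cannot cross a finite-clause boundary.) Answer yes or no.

*each dataset* is a matrix argument; only *one witness* is modified by the relative clause *who protested in Berlin*, so the RC island is irrelevant to the target quantifier.
No island intervenes, so both surface and inverse scope are derivable.

Yes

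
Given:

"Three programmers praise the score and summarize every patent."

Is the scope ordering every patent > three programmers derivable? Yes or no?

No

*every patent* sits inside one conjunct of the coordinate structure (*summarize every patent*).
The Coordinate Structure Constraint blocks movement (including QR) out of a single conjunct.
*every patent* is confined to the island and cannot take scope over *three programmers*.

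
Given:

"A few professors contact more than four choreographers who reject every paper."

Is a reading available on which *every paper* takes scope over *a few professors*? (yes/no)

Structurally, *every paper* is inside the relative clause *who reject every paper* modifying *more than four choreographers*.
Relative clauses block scope extraction: QR cannot target a position outside the modified NP.
*every paper* is confined to the island and cannot take scope over *a few professors*.

No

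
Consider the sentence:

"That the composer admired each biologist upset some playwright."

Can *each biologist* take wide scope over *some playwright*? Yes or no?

*each biologist* is embedded in the sentential subject *that the composer admired each biologist*.
Clausal subjects are scope islands; QR from inside the subject into the matrix is barred.
So the wide-scope reading for *each biologist* is blocked.

No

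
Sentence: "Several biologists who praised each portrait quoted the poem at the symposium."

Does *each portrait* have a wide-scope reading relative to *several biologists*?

*each portrait* sits inside the relative clause *who praised each portrait*.
Quantifiers inside a relative clause are trapped there; the RC boundary blocks QR.
So the wide-scope reading for *each portrait* is blocked.

No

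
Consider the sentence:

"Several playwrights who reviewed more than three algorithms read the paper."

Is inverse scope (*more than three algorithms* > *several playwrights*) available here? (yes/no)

No

*more than three algorithms* is embedded in the relative clause *who reviewed more than three algorithms*.
Quantifiers inside a relative clause are trapped there; the RC boundary blocks QR.
Hence only narrow scope for *more than three algorithms* (under *several playwrights*) survives.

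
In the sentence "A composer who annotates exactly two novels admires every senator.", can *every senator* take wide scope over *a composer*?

*every senator* is a matrix argument; only *a composer* is modified by the relative clause *who annotates exactly two novels*, so the RC island is irrelevant to the target quantifier.
Ordinary QR to a clause-peripheral position gives the wide-scope LF for the lower DP.
Both orderings are possible: *a composer* > *every senator* and *every senator* > *a composer*.

Yes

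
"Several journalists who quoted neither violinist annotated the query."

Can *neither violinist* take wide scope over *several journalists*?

No

The DP *neither violinist* is contained in the relative clause *who quoted neither violinist*.
The relative clause forms an island for QR, so the quantifier is confined to the head noun's restrictor.
*neither violinist* is confined to the island and cannot take scope over *several journalists*.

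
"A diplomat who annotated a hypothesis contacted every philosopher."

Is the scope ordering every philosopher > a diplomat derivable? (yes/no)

Yes

*every philosopher* is a matrix argument; only *a diplomat* is modified by the relative clause *who annotated a hypothesis*, so the RC island is irrelevant to the target quantifier.
No island intervenes, so both surface and inverse scope are derivable.
The sentence is scopally ambiguous between *a diplomat* > *every philosopher* and *every philosopher* > *a diplomat*.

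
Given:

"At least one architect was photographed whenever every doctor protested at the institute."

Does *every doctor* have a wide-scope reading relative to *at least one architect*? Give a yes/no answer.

*every doctor* sits inside the adjunct clause *whenever every doctor protested at the institute*.
Scope out of an adjunct clause is unavailable: QR respects the adjunct-island constraint.
So *every doctor* cannot raise high enough to outscope *at least one architect*; only the surface ordering *at least one architect* > *every doctor* is available.

No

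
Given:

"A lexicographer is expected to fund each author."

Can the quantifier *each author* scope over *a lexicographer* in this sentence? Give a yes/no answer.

*each author* is inside a raising infinitive, which is transparent to QR (no CP barrier), so it behaves as a matrix argument.
Ordinary QR to a clause-peripheral position gives the wide-scope LF for the lower DP.

Yes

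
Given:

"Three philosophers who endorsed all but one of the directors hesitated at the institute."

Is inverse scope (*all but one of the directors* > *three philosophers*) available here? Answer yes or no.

Structurally, *all but one of the directors* is inside the relative clause *who endorsed all but one of the directors*.
Relative clauses block scope extraction: QR cannot target a position outside the modified NP.
Hence only narrow scope for *all but one of the directors* (under *three philosophers*) survives.

No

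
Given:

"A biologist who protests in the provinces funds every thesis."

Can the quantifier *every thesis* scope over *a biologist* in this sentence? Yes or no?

Yes

The RC *who protests in the provinces* is an island, but *every thesis* is not inside it — it is the matrix object, a clausemate of *a biologist*.
Nothing blocks QR of the lower DP to a position above the higher one, so inverse scope is available.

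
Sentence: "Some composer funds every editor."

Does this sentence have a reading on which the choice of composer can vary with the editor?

The paraphrase describes the scope ordering *every editor* > *some composer*.
Both DPs are arguments of the same predicate; there is no clause or island boundary between them.
Clause-internal QR can adjoin the lower DP above the subject, yielding the inverse reading.
The sentence is scopally ambiguous between *some composer* > *every editor* and *every editor* > *some composer*.

Yes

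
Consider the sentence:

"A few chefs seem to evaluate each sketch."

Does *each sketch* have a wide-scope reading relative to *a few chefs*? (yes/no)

*each sketch* is inside a raising infinitive, which is transparent to QR (no CP barrier), so it behaves as a matrix argument.
No island intervenes, so both surface and inverse scope are derivable.

Yes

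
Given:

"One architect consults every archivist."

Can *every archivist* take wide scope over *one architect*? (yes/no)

*every archivist* and *one architect* are in the same minimal clause.
No island intervenes, so both surface and inverse scope are derivable.

Yes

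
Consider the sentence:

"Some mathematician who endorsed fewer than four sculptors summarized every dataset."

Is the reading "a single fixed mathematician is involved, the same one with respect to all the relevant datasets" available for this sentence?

Yes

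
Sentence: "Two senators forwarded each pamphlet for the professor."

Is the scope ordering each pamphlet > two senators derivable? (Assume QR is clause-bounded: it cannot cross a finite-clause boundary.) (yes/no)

*each pamphlet* is the matrix object and *two senators* the matrix subject; the two are clausemates.
With no island boundary between them, the object can take inverse scope over the subject via ordinary QR within the clause.

Yes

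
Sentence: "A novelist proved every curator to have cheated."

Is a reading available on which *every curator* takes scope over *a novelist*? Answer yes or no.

Yes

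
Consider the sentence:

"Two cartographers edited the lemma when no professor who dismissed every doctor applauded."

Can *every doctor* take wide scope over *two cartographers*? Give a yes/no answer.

No

*every doctor* sits inside the relative clause *who dismissed every doctor*, which is itself inside the adjunct *when no professor who dismissed every doctor applauded*.
Both the relative clause and the enclosing adjunct are scope islands; QR cannot cross either.
There is no licit LF on which *every doctor* c-commands *two cartographers*.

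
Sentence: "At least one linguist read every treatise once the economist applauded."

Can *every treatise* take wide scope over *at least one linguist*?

Yes

The adjunct clause does not contain *every treatise*, which is the matrix object.
With no island boundary between them, the object can take inverse scope over the subject via ordinary QR within the clause.
So *every treatise* > *at least one linguist* is among the available readings.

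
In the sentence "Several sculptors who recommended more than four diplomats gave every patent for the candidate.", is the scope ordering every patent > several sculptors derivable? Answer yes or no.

*every patent* sits in the matrix clause, not in the relative clause on *several sculptors*.
Ordinary QR to a clause-peripheral position gives the wide-scope LF for the lower DP.
Both orderings are possible: *several sculptors* > *every patent* and *every patent* > *several sculptors*.

Yes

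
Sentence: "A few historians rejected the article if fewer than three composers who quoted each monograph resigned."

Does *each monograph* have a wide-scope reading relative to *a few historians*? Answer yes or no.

No

The target quantifier *each monograph* is part of the relative clause *who quoted each monograph*, which is itself inside the adjunct *if fewer than three composers who quoted each monograph resigned*.
The quantifier would have to escape first the RC and then the adjunct — two independent island violations.
So the wide-scope reading for *each monograph* is blocked.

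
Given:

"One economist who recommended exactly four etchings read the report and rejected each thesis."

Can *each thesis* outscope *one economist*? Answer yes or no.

Structurally, *each thesis* is inside one conjunct of the coordinate structure (*rejected each thesis*).
Coordinate structures are islands for non-across-the-board movement, QR included.
There is no licit LF on which *each thesis* c-commands *one economist*.
(Only the surface reading survives: one fixed economist with respect to all the relevant theses.)

No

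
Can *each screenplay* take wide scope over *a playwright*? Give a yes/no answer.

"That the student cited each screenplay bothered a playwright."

*each screenplay* sits inside the sentential subject *that the student cited each screenplay*.
Sentential subjects are islands: a quantifier inside the subject clause cannot raise over the matrix predicate.
*each screenplay* > *a playwright* would require crossing that boundary, which is illicit.

No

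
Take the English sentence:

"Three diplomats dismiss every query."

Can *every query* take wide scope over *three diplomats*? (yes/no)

Yes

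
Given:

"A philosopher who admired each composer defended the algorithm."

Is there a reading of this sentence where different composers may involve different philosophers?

No

The described interpretation is the *each composer* > *a philosopher* scoping.
*each composer* occurs within the relative clause *who admired each composer*.
A relative clause is a scope island — quantifier raising cannot cross its boundary.
There is no licit LF on which *each composer* c-commands *a philosopher*.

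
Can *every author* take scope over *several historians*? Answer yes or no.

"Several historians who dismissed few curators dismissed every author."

Yes

*every author* is a matrix argument; only *several historians* is modified by the relative clause *who dismissed few curators*, so the RC island is irrelevant to the target quantifier.
Nothing blocks QR of the lower DP to a position above the higher one, so inverse scope is available.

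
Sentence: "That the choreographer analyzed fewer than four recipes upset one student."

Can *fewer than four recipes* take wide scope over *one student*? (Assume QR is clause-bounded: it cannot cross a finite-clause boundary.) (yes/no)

*fewer than four recipes* is embedded in the sentential subject *that the choreographer analyzed fewer than four recipes*.
Sentential subjects are islands: a quantifier inside the subject clause cannot raise over the matrix predicate.
There is no licit LF on which *fewer than four recipes* c-commands *one student*.

No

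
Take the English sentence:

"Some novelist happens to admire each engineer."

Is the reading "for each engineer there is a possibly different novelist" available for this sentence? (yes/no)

That reading corresponds to *each engineer* > *some novelist*.
*each engineer* is the object of the infinitival complement of a raising predicate; raising infinitives are transparent for QR, so the two DPs are in effect clausemates.
Ordinary QR to a clause-peripheral position gives the wide-scope LF for the lower DP.
So *each engineer* > *some novelist* is among the available readings.

Yes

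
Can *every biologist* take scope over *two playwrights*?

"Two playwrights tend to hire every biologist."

Raising constructions are monoclausal for scope purposes; *every biologist* is not separated from *two playwrights* by any island.
Ordinary QR to a clause-peripheral position gives the wide-scope LF for the lower DP.

Yes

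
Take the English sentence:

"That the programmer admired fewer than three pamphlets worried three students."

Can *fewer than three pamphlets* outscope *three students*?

No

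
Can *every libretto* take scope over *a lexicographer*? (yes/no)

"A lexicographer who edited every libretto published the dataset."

No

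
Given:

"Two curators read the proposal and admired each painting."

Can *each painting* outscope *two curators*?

*each painting* is embedded in one conjunct of the coordinate structure (*admired each painting*).
QR out of a conjunct would have to apply non-ATB, which the CSC forbids.
So *each painting* cannot raise to a position above *two curators*.

No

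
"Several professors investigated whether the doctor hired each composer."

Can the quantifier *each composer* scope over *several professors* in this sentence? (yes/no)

The target quantifier *each composer* is part of the embedded question *whether the doctor hired each composer*.
Embedded questions are wh-islands: a quantifier inside an indirect question cannot QR into the matrix clause.
There is no licit LF on which *each composer* c-commands *several professors*.

No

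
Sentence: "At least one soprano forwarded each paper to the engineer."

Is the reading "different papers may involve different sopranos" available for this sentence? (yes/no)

Yes

The paraphrase describes the scope ordering *each paper* > *at least one soprano*.
*each paper* and *at least one soprano* are in the same minimal clause.
QR within a single clause is free, so the lower quantifier may take scope over the higher one.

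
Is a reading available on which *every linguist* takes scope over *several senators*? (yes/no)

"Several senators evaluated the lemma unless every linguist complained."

No

*every linguist* is embedded in the adjunct clause *unless every linguist complained*.
Adjuncts are opaque for quantifier raising; a quantifier in an adjunct stays inside it.
*every linguist* is confined to the island and cannot take scope over *several senators*.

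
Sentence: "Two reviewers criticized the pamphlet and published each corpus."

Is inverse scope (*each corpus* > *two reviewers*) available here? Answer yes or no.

No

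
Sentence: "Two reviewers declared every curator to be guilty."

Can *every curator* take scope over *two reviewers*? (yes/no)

Yes

*every curator* is an ECM subject; ECM complements are not islands, and the embedded quantifier may take matrix scope.
With no island boundary between them, the object can take inverse scope over the subject via ordinary QR within the clause.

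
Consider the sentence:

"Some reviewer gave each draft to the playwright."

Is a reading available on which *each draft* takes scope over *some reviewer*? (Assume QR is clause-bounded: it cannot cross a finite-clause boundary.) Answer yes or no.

*each draft* and *some reviewer* are in the same minimal clause.
Clause-internal QR can adjoin the lower DP above the subject, yielding the inverse reading.

Yes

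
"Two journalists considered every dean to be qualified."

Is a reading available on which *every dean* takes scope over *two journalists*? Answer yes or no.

*every dean* is an ECM subject; ECM complements are not islands, and the embedded quantifier may take matrix scope.
No island intervenes, so both surface and inverse scope are derivable.

Yes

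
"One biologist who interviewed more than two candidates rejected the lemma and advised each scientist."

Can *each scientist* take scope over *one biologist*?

No

Structurally, *each scientist* is inside one conjunct of the coordinate structure (*advised each scientist*).
A quantifier cannot raise out of one conjunct of a coordination across the whole coordinate structure — the CSC applies to QR.
*each scientist* > *one biologist* would require crossing that boundary, which is illicit.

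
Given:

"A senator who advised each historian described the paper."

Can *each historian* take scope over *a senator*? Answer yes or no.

*each historian* sits inside the relative clause *who advised each historian*.
Relative clauses are scope islands: a quantifier cannot QR out of a relative clause to take scope in the matrix clause.
*each historian* > *a senator* would require crossing that boundary, which is illicit.
(Only the surface reading survives: one fixed senator with respect to all the relevant historians.)

No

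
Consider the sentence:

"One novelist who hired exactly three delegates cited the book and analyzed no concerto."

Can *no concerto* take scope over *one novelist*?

No

Structurally, *no concerto* is inside one conjunct of the coordinate structure (*analyzed no concerto*).
Asymmetric QR out of one conjunct violates the Coordinate Structure Constraint.
*no concerto* is confined to the island and cannot take scope over *one novelist*.
(Only the surface reading survives: one fixed novelist with respect to all the relevant concertos.)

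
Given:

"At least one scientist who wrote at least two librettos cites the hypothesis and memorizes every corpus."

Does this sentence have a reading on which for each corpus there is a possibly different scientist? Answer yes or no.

The paraphrase describes the scope ordering *every corpus* > *at least one scientist*.
*every corpus* occurs within one conjunct of the coordinate structure (*memorizes every corpus*).
A quantifier cannot raise out of one conjunct of a coordination across the whole coordinate structure — the CSC applies to QR.
So *every corpus* cannot raise high enough to outscope *at least one scientist*; only the surface ordering *at least one scientist* > *every corpus* is available.

No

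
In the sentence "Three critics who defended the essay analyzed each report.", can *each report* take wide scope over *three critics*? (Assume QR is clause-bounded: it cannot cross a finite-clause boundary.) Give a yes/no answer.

*each report* is a matrix argument; only *three critics* is modified by the relative clause *who defended the essay*, so the RC island is irrelevant to the target quantifier.
QR within a single clause is free, so the lower quantifier may take scope over the higher one.
Both orderings are possible: *three critics* > *each report* and *each report* > *three critics*.

Yes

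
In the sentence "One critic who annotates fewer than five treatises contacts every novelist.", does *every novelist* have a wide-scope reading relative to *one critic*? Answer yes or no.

Yes

*every novelist* is a matrix argument; only *one critic* is modified by the relative clause *who annotates fewer than five treatises*, so the RC island is irrelevant to the target quantifier.
Nothing blocks QR of the lower DP to a position above the higher one, so inverse scope is available.
So *every novelist* > *one critic* is among the available readings.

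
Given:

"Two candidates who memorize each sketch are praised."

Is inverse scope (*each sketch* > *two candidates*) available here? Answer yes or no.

No

*each sketch* sits inside the relative clause *who memorize each sketch*.
Relative clauses block scope extraction: QR cannot target a position outside the modified NP.
*each sketch* > *two candidates* would require crossing that boundary, which is illicit.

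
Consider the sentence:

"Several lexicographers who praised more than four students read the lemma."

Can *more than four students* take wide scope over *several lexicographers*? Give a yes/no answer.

The target quantifier *more than four students* is part of the relative clause *who praised more than four students*.
The relative clause forms an island for QR, so the quantifier is confined to the head noun's restrictor.
*more than four students* > *several lexicographers* would require crossing that boundary, which is illicit.

No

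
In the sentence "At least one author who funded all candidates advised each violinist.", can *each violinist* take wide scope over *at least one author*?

Yes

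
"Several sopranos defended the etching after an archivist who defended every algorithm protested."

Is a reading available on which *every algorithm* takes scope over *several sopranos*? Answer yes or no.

No

*every algorithm* is embedded in the relative clause *who defended every algorithm*, which is itself inside the adjunct *after an archivist who defended every algorithm protested*.
Nested islands: the RC island is itself inside an adjunct island, so wide scope is doubly excluded.
*every algorithm* is confined to the island and cannot take scope over *several sopranos*.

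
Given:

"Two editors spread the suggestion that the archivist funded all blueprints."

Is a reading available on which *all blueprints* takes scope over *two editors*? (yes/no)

No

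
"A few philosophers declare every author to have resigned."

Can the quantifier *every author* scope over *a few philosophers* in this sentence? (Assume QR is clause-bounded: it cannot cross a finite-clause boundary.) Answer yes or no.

Yes

*every author* is the subject of an ECM infinitive — the infinitival complement of an ECM verb is not a scope island, so *every author* can raise into the matrix clause.
QR within a single clause is free, so the lower quantifier may take scope over the higher one.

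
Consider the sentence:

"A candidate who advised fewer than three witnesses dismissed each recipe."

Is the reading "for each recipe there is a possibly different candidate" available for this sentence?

That reading corresponds to *each recipe* > *a candidate*.
*each recipe* sits in the matrix clause, not in the relative clause on *a candidate*.
No island intervenes, so both surface and inverse scope are derivable.

Yes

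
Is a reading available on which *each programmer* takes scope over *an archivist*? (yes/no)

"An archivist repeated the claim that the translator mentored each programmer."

No

The target quantifier *each programmer* is part of the complex NP *the claim that the translator mentored each programmer*.
Noun-complement clauses are scope islands (the Complex NP Constraint): a quantifier inside one cannot scope into the matrix.
The inverse ordering *each programmer* > *an archivist* is therefore underivable.
(Only the surface reading survives: one fixed archivist with respect to all the relevant programmers.)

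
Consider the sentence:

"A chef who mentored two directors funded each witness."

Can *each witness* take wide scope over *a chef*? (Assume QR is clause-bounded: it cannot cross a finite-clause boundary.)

*each witness* is a matrix argument; only *a chef* is modified by the relative clause *who mentored two directors*, so the RC island is irrelevant to the target quantifier.
QR within a single clause is free, so the lower quantifier may take scope over the higher one.

Yes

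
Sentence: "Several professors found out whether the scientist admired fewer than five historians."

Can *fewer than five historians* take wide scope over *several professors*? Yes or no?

Structurally, *fewer than five historians* is inside the embedded question *whether the scientist admired fewer than five historians*.
QR across an interrogative CP boundary is ruled out as a wh-island violation.
*fewer than five historians* > *several professors* would require crossing that boundary, which is illicit.

No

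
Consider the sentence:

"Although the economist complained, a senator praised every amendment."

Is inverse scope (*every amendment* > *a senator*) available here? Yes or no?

*every amendment* is a matrix argument; the adjunct is an island but the target quantifier is outside it.
With no island boundary between them, the object can take inverse scope over the subject via ordinary QR within the clause.
The sentence is scopally ambiguous between *a senator* > *every amendment* and *every amendment* > *a senator*.

Yes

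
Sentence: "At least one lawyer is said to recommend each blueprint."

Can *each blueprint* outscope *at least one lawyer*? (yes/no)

Yes

The matrix predicate is a raising verb, whose infinitival complement is not a scope island — *each blueprint* can QR into the matrix clause.
Since no island is crossed, the inverse ordering is licensed alongside surface scope.
So *each blueprint* > *at least one lawyer* is among the available readings.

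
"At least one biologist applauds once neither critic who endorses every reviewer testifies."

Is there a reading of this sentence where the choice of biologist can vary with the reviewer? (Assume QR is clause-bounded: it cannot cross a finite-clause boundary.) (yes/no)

The described interpretation is the *every reviewer* > *at least one biologist* scoping.
Structurally, *every reviewer* is inside the relative clause *who endorses every reviewer*, which is itself inside the adjunct *once neither critic who endorses every reviewer testifies*.
Even if one barrier were somehow void, the other would still block QR.
So the wide-scope reading for *every reviewer* is blocked.

No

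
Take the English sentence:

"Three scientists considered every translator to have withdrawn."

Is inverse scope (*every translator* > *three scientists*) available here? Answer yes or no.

Yes

ECM infinitives lack a CP barrier, so *every translator* can QR over the matrix subject *three scientists*.
Nothing blocks QR of the lower DP to a position above the higher one, so inverse scope is available.
The sentence is scopally ambiguous between *three scientists* > *every translator* and *every translator* > *three scientists*.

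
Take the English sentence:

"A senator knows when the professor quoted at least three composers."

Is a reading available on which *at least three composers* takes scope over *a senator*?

Structurally, *at least three composers* is inside the embedded question *when the professor quoted at least three composers*.
Embedded questions are wh-islands: a quantifier inside an indirect question cannot QR into the matrix clause.
*at least three composers* is confined to the island and cannot take scope over *a senator*.
(Only the surface reading survives: one fixed senator with respect to all the relevant composers.)

No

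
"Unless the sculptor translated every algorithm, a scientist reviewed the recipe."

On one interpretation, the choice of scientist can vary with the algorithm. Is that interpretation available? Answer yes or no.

That reading corresponds to *every algorithm* > *a scientist*.
The DP *every algorithm* is contained in the adjunct clause *unless the sculptor translated every algorithm*.
The adjunct-island constraint bars QR out of an adverbial clause.
The ordering *every algorithm* > *a scientist* is therefore underivable.

No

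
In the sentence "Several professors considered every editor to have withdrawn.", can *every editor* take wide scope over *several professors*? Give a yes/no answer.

Yes

This is an ECM construction: *every editor* is the infinitival subject, Case-marked by the matrix verb, and the infinitive is transparent for QR.
Nothing blocks QR of the lower DP to a position above the higher one, so inverse scope is available.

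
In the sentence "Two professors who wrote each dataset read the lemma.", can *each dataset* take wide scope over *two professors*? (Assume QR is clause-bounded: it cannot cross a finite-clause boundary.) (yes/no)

No

Structurally, *each dataset* is inside the relative clause *who wrote each dataset*.
The relative clause forms an island for QR, so the quantifier is confined to the head noun's restrictor.
*each dataset* > *two professors* would require crossing that boundary, which is illicit.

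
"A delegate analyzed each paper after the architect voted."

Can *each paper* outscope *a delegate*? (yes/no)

Yes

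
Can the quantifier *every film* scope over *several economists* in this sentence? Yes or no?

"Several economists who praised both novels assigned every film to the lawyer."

Yes

Although the sentence contains a relative clause (*who praised both novels*), *every film* is outside it, in the matrix VP.
QR within a single clause is free, so the lower quantifier may take scope over the higher one.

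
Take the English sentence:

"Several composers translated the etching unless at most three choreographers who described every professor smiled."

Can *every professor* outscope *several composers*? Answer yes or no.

No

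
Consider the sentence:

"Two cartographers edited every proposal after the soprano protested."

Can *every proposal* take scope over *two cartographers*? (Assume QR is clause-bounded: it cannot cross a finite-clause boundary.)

Yes

The adjunct island is irrelevant here — *every proposal* and *two cartographers* are both in the matrix clause.
Clause-internal QR can adjoin the lower DP above the subject, yielding the inverse reading.
Both orderings are possible: *two cartographers* > *every proposal* and *every proposal* > *two cartographers*.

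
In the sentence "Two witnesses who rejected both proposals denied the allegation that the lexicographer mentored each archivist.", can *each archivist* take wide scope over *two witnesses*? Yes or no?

No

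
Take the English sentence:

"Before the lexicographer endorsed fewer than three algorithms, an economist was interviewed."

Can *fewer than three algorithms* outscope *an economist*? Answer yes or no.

No

Structurally, *fewer than three algorithms* is inside the adjunct clause *before the lexicographer endorsed fewer than three algorithms*.
Scope out of an adjunct clause is unavailable: QR respects the adjunct-island constraint.
So the wide-scope reading for *fewer than three algorithms* is blocked.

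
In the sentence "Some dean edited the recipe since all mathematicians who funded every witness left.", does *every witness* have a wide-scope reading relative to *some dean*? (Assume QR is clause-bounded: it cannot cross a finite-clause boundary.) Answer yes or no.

*every witness* occurs within the relative clause *who funded every witness*, which is itself inside the adjunct *since all mathematicians who funded every witness left*.
Nested islands: the RC island is itself inside an adjunct island, so wide scope is doubly excluded.
Hence only narrow scope for *every witness* (under *some dean*) survives.

No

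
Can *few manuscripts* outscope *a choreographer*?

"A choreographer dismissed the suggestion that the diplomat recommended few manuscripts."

No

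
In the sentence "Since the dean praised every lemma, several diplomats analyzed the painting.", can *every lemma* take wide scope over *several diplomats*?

*every lemma* occurs within the adjunct clause *since the dean praised every lemma*.
Adverbial clauses are not L-marked, so they are barriers for QR — the quantifier cannot escape the adjunct.
*every lemma* > *several diplomats* would require crossing that boundary, which is illicit.

No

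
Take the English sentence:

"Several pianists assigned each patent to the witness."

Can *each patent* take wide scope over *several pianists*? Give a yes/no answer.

*each patent* and *several pianists* are in the same minimal clause.
With no island boundary between them, the object can take inverse scope over the subject via ordinary QR within the clause.

Yes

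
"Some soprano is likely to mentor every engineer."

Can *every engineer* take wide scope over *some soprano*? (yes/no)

Yes

Infinitival complements of raising predicates do not block QR; *every engineer* and *some soprano* are effectively clausemates.
Ordinary QR to a clause-peripheral position gives the wide-scope LF for the lower DP.
The sentence is scopally ambiguous between *some soprano* > *every engineer* and *every engineer* > *some soprano*.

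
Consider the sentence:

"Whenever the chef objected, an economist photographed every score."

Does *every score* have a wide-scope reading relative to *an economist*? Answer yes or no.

Although there is an adjunct clause, *every score* is in the main clause, not inside the adjunct.
Clause-internal QR can adjoin the lower DP above the subject, yielding the inverse reading.
Both orderings are possible: *an economist* > *every score* and *every score* > *an economist*.

Yes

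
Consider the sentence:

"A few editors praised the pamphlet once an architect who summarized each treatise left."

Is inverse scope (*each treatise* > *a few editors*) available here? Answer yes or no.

*each treatise* is embedded in the relative clause *who summarized each treatise*, which is itself inside the adjunct *once an architect who summarized each treatise left*.
The quantifier would have to escape first the RC and then the adjunct — two independent island violations.
There is no licit LF on which *each treatise* c-commands *a few editors*.

No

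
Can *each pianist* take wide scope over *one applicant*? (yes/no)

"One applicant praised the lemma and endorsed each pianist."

No

*each pianist* is embedded in one conjunct of the coordinate structure (*endorsed each pianist*).
The Coordinate Structure Constraint blocks movement (including QR) out of a single conjunct.
So *each pianist* cannot raise high enough to outscope *one applicant*; only the surface ordering *one applicant* > *each pianist* is available.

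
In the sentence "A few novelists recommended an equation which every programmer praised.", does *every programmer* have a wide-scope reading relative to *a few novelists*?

No

*every programmer* is embedded in the relative clause *which every programmer praised* modifying *an equation*.
A relative clause is a scope island — quantifier raising cannot cross its boundary.
*every programmer* is confined to the island and cannot take scope over *a few novelists*.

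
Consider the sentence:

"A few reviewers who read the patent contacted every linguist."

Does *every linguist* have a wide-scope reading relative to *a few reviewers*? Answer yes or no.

*every linguist* is a matrix argument; only *a few reviewers* is modified by the relative clause *who read the patent*, so the RC island is irrelevant to the target quantifier.
No island intervenes, so both surface and inverse scope are derivable.
So *every linguist* > *a few reviewers* is among the available readings.

Yes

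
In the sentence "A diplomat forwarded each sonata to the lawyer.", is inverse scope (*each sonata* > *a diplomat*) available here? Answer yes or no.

*a diplomat* and *each sonata* are co-arguments of the matrix verb, with nothing but a clause-internal boundary between them.
With no island boundary between them, the object can take inverse scope over the subject via ordinary QR within the clause.
So *each sonata* > *a diplomat* is among the available readings.

Yes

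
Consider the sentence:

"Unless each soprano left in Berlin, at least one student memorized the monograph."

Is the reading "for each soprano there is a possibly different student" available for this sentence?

The paraphrase describes the scope ordering *each soprano* > *at least one student*.
*each soprano* occurs within the adjunct clause *unless each soprano left in Berlin*.
The adjunct-island constraint bars QR out of an adverbial clause.
*each soprano* > *at least one student* would require crossing that boundary, which is illicit.

No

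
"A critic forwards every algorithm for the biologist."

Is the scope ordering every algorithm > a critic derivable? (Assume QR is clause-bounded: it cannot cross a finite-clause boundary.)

Yes

*every algorithm* and *a critic* are in the same minimal clause.
With no island boundary between them, the object can take inverse scope over the subject via ordinary QR within the clause.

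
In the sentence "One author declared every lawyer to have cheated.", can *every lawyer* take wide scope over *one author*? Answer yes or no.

Yes

This is an ECM construction: *every lawyer* is the infinitival subject, Case-marked by the matrix verb, and the infinitive is transparent for QR.
Nothing blocks QR of the lower DP to a position above the higher one, so inverse scope is available.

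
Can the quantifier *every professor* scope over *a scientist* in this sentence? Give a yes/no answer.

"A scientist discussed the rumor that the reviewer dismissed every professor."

No

*every professor* sits inside the complex NP *the rumor that the reviewer dismissed every professor*.
The Complex NP Constraint bars QR out of the complement clause of a noun.
So the wide-scope reading for *every professor* is blocked.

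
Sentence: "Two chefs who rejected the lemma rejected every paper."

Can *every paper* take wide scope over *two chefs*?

Yes

The RC *who rejected the lemma* is an island, but *every paper* is not inside it — it is the matrix object, a clausemate of *two chefs*.
Nothing blocks QR of the lower DP to a position above the higher one, so inverse scope is available.
The sentence is scopally ambiguous between *two chefs* > *every paper* and *every paper* > *two chefs*.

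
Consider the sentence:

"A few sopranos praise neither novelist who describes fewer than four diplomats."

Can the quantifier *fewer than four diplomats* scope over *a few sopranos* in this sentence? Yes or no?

*fewer than four diplomats* is embedded in the relative clause *who describes fewer than four diplomats* modifying *neither novelist*.
A relative clause is a scope island — quantifier raising cannot cross its boundary.
Hence only narrow scope for *fewer than four diplomats* (under *a few sopranos*) survives.

No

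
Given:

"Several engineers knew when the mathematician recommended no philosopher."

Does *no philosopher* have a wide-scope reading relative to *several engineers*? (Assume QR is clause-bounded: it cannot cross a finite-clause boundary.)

*no philosopher* is embedded in the embedded question *when the mathematician recommended no philosopher*.
The wh-island constraint blocks QR out of an embedded interrogative.
*no philosopher* is confined to the island and cannot take scope over *several engineers*.

No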